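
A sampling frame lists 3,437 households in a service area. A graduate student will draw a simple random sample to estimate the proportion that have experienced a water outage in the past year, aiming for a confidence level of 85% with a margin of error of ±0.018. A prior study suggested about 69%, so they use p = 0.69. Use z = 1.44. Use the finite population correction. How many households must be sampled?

980

Unadjusted: n₀ = 1.44² × 0.69 × 0.31 / 0.018² ≈ 1368.96, so n₀ = 1369.
Finite population correction with N = 3,437: n = n₀ / (1 + (n₀−1)/N) = 1369 / (1 + 1368/3437) = 1369 / 1.3980 ≈ 979.24.
Rounding up, n = 980.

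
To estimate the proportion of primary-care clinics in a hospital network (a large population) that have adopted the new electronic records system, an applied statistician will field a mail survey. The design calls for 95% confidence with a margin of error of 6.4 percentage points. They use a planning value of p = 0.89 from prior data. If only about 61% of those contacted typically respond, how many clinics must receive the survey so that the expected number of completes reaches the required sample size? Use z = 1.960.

151

Completed interviews needed: n₀ = 1.960² × 0.0979 / 0.064² ≈ 91.82 → 92.
At a 61% response rate, contacts needed = 92 / 0.61 ≈ 150.82 → 151.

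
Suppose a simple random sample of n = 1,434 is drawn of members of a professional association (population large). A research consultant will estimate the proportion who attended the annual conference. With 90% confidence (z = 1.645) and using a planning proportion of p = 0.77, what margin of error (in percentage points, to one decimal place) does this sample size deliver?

1.8

SE(p̂) = √[p(1−p)/n] = √[0.1771/1434] = 0.01111.
E = z × SE = 1.645 × 0.01111 = 0.01828, or 1.8 percentage points.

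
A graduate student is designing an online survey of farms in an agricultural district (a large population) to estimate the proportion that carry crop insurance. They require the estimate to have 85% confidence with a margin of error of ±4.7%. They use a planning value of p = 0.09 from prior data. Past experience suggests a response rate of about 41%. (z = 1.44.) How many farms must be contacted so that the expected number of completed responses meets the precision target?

Completed interviews needed: n₀ = 1.44² × 0.0819 / 0.047² ≈ 76.88 → 77.
At a 41% response rate, contacts needed = 77 / 0.41 ≈ 187.80 → 188.

188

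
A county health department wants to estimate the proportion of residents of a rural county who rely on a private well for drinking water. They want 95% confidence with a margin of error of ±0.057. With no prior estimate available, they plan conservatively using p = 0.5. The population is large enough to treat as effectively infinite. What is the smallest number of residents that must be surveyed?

296

For 95% confidence, z = 1.96.
With p = 0.5, p(1−p) = 0.25.
n = z²·p(1−p)/E² = 1.96² × 0.2500 / 0.057² = 3.8416 × 0.2500 / 0.003249 ≈ 295.60.
Rounding up gives n = 296.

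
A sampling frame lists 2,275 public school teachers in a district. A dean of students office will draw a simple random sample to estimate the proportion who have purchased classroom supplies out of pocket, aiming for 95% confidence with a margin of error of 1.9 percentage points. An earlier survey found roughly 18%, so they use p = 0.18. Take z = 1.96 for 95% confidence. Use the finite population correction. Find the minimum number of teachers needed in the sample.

930

Unadjusted: n₀ = 1.96² × 0.18 × 0.82 / 0.019² ≈ 1570.69, so n₀ = 1571.
Finite population correction with N = 2,275: n = n₀ / (1 + (n₀−1)/N) = 1571 / (1 + 1570/2275) = 1571 / 1.6901 ≈ 929.53.
Rounding up, n = 930.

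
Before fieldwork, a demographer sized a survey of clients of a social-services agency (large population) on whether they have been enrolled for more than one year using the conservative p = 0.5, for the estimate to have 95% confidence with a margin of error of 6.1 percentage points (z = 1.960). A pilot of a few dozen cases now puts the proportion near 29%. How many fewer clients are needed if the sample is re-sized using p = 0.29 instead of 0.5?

46

Conservative (p = 0.5): n = 1.960² × 0.25 / 0.061² ≈ 258.10 → 259.
Using p = 0.29: p(1−p) = 0.2059, so n = 1.960² × 0.2059 / 0.061² ≈ 212.57 → 213.
Reduction: 259 − 213 = 46.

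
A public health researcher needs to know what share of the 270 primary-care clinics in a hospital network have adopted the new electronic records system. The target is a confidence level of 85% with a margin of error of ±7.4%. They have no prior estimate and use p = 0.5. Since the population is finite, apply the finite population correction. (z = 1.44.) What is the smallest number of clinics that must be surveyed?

71

Unadjusted: n₀ = 1.44² × 0.50 × 0.50 / 0.074² ≈ 94.67, so n₀ = 95.
Finite population correction with N = 270: n = n₀ / (1 + (n₀−1)/N) = 95 / (1 + 94/270) = 95 / 1.3481 ≈ 70.47.
Rounding up, n = 71.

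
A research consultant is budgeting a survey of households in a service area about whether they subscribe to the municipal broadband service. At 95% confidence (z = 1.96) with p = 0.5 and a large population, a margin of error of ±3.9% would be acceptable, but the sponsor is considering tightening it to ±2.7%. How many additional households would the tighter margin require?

686

At ±3.9%: n = 1.96² × 0.2500 / 0.039² ≈ 631.43 → 632.
At ±2.7%: n = 1.96² × 0.2500 / 0.027² ≈ 1317.42 → 1318.
Additional respondents: 1318 − 632 = 686.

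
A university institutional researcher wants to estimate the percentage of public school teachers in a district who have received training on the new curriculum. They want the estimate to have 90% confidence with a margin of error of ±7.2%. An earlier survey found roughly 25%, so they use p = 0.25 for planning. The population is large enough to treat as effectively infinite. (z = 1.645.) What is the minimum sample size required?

With p = 0.25, p(1−p) = 0.1875.
n = z²·p(1−p)/E² = 1.645² × 0.1875 / 0.072² = 2.7060 × 0.1875 / 0.005184 ≈ 97.87.
Rounding up gives n = 98.

98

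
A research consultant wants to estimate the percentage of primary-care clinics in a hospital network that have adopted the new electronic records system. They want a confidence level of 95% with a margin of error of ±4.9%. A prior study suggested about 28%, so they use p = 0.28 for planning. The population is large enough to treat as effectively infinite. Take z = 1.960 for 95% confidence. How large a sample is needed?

With p = 0.28, p(1−p) = 0.2016.
n = z²·p(1−p)/E² = 1.960² × 0.2016 / 0.049² = 3.8416 × 0.2016 / 0.002401 ≈ 322.56.
Rounding up gives n = 323.

323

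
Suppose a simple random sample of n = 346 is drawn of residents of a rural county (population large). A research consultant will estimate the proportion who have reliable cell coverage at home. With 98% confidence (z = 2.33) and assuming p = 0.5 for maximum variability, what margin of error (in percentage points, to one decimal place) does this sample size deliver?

SE(p̂) = √[p(1−p)/n] = √[0.2500/346] = 0.02688.
E = z × SE = 2.33 × 0.02688 = 0.06263, or 6.3 percentage points.

6.3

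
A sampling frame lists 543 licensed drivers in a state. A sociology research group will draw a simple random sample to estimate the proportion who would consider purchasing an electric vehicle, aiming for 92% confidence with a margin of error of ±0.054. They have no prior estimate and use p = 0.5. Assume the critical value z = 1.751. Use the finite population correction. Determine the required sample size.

Unadjusted: n₀ = 1.751² × 0.50 × 0.50 / 0.054² ≈ 262.86, so n₀ = 263.
Finite population correction with N = 543: n = n₀ / (1 + (n₀−1)/N) = 263 / (1 + 262/543) = 263 / 1.4825 ≈ 177.40.
Rounding up, n = 178.

178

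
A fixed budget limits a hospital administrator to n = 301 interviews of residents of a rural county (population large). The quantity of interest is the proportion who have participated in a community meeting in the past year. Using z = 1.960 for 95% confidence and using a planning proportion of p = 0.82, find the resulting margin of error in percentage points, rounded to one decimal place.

4.3

SE(p̂) = √[p(1−p)/n] = √[0.1476/301] = 0.02214.
E = z × SE = 1.960 × 0.02214 = 0.04340, or 4.3 percentage points.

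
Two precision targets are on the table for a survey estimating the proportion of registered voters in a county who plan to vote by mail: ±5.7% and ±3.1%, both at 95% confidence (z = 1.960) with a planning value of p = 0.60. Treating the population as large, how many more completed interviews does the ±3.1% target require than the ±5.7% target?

676

At ±5.7%: n = 1.960² × 0.2400 / 0.057² ≈ 283.77 → 284.
At ±3.1%: n = 1.960² × 0.2400 / 0.031² ≈ 959.40 → 960.
Additional respondents: 960 − 284 = 676.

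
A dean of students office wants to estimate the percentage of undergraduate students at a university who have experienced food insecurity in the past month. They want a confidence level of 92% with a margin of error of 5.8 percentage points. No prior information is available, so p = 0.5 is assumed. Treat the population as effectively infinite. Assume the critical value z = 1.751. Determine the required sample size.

228

With p = 0.5, p(1−p) = 0.25.
n = z²·p(1−p)/E² = 1.751² × 0.2500 / 0.058² = 3.0660 × 0.2500 / 0.003364 ≈ 227.85.
Rounding up gives n = 228.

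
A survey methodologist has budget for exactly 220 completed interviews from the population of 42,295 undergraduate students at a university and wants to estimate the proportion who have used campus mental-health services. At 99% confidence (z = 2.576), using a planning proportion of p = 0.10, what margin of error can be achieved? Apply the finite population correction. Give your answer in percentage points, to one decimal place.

5.2

Finite-population factor: (N−n)/(N−1) = (42295−220)/(42295−1) = 0.9948.
SE(p̂) = √[p(1−p)/n · (N−n)/(N−1)] = √[0.0900/220 × 0.9948] = 0.02017.
E = z × SE = 2.576 × 0.02017 = 0.05197 ≈ 5.2 percentage points.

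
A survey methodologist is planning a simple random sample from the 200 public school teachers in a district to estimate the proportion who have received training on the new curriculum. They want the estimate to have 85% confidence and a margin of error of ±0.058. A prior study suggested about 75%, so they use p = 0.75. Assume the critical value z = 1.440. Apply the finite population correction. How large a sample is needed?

74

Unadjusted: n₀ = 1.440² × 0.75 × 0.25 / 0.058² ≈ 115.58, so n₀ = 116.
Finite population correction with N = 200: n = n₀ / (1 + (n₀−1)/N) = 116 / (1 + 115/200) = 116 / 1.5750 ≈ 73.65.
Rounding up, n = 74.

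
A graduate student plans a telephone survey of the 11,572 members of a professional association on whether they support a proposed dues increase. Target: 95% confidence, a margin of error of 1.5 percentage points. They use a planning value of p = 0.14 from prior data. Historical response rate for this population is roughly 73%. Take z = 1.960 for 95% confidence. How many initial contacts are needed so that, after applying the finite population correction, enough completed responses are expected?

2392

Completed interviews needed (unadjusted): n₀ = 1.960² × 0.1204 / 0.015² ≈ 2055.68 → 2056.
FPC for N = 11,572: n = 2056 / (1 + 2055/11572) = 2056 / 1.1776 ≈ 1745.95 → 1746.
At a 73% response rate, contacts needed = 1746 / 0.73 ≈ 2391.78 → 2392.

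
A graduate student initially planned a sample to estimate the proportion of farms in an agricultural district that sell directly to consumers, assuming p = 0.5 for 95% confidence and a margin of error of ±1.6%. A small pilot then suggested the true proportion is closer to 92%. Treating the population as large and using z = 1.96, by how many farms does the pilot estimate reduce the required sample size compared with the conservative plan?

Conservative (p = 0.5): n = 1.96² × 0.25 / 0.016² ≈ 3751.56 → 3752.
Using p = 0.92: p(1−p) = 0.0736, so n = 1.96² × 0.0736 / 0.016² ≈ 1104.46 → 1105.
Reduction: 3752 − 1105 = 2647.

2647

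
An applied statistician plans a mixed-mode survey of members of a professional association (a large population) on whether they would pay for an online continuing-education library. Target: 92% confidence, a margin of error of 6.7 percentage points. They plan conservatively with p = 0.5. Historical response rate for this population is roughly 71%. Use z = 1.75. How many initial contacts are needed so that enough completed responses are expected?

Completed interviews needed: n₀ = 1.75² × 0.2500 / 0.067² ≈ 170.56 → 171.
At a 71% response rate, contacts needed = 171 / 0.71 ≈ 240.85 → 241.

241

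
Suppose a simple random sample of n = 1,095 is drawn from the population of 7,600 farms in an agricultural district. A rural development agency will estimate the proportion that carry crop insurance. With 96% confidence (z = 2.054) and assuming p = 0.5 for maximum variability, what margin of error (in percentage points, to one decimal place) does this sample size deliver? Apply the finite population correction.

2.9

Finite-population factor: (N−n)/(N−1) = (7600−1095)/(7600−1) = 0.8560.
SE(p̂) = √[p(1−p)/n · (N−n)/(N−1)] = √[0.2500/1095 × 0.8560] = 0.01398.
E = z × SE = 2.054 × 0.01398 = 0.02871 ≈ 2.9 percentage points.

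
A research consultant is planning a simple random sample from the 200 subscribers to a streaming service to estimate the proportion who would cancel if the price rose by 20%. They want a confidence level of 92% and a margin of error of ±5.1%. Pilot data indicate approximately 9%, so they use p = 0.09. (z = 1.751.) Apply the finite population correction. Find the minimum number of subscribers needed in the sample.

66

Unadjusted: n₀ = 1.751² × 0.09 × 0.91 / 0.051² ≈ 96.54, so n₀ = 97.
Finite population correction with N = 200: n = n₀ / (1 + (n₀−1)/N) = 97 / (1 + 96/200) = 97 / 1.4800 ≈ 65.54.
Rounding up, n = 66.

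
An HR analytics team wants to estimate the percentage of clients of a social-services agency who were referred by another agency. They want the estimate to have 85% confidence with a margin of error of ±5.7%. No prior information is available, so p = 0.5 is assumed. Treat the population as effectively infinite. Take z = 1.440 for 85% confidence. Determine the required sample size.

160

With p = 0.5, p(1−p) = 0.25.
n = z²·p(1−p)/E² = 1.440² × 0.2500 / 0.057² = 2.0736 × 0.2500 / 0.003249 ≈ 159.56.
Rounding up gives n = 160.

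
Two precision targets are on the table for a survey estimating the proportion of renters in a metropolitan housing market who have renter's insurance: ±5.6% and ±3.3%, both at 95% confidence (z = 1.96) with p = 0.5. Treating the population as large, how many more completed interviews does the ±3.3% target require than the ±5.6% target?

At ±5.6%: n = 1.96² × 0.2500 / 0.056² ≈ 306.25 → 307.
At ±3.3%: n = 1.96² × 0.2500 / 0.033² ≈ 881.91 → 882.
Additional respondents: 882 − 307 = 575.

575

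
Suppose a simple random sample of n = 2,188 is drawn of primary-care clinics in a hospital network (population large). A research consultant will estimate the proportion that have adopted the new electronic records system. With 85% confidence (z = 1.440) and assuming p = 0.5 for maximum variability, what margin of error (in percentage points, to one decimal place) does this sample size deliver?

1.5

SE(p̂) = √[p(1−p)/n] = √[0.2500/2188] = 0.01069.
E = z × SE = 1.440 × 0.01069 = 0.01539, or 1.5 percentage points.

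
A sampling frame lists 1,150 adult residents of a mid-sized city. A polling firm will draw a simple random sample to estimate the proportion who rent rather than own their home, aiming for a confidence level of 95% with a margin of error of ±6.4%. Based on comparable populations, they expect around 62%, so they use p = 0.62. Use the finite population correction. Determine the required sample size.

186

For 95% confidence, z = 1.96.
Unadjusted: n₀ = 1.96² × 0.62 × 0.38 / 0.064² ≈ 220.97, so n₀ = 221.
Finite population correction with N = 1,150: n = n₀ / (1 + (n₀−1)/N) = 221 / (1 + 220/1150) = 221 / 1.1913 ≈ 185.51.
Rounding up, n = 186.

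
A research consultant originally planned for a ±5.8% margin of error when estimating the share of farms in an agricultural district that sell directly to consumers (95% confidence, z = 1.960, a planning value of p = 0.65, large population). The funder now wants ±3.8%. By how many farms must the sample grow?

346

At ±5.8%: n = 1.960² × 0.2275 / 0.058² ≈ 259.80 → 260.
At ±3.8%: n = 1.960² × 0.2275 / 0.038² ≈ 605.24 → 606.
Additional respondents: 606 − 260 = 346.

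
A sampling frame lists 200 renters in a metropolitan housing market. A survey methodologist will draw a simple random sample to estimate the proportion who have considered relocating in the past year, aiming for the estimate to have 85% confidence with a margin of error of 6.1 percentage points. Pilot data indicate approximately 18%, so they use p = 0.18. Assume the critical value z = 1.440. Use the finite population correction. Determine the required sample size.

59

Unadjusted: n₀ = 1.440² × 0.18 × 0.82 / 0.061² ≈ 82.25, so n₀ = 83.
Finite population correction with N = 200: n = n₀ / (1 + (n₀−1)/N) = 83 / (1 + 82/200) = 83 / 1.4100 ≈ 58.87.
Rounding up, n = 59.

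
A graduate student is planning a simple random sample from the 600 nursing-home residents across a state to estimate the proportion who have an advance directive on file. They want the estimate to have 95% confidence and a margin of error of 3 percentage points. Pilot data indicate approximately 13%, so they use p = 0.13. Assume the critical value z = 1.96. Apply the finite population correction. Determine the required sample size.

Unadjusted: n₀ = 1.96² × 0.13 × 0.87 / 0.030² ≈ 482.76, so n₀ = 483.
Finite population correction with N = 600: n = n₀ / (1 + (n₀−1)/N) = 483 / (1 + 482/600) = 483 / 1.8033 ≈ 267.84.
Rounding up, n = 268.

268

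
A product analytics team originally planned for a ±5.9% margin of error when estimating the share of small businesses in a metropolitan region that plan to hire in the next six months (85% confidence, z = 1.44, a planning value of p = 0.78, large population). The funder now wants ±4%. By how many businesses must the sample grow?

120

At ±5.9%: n = 1.44² × 0.1716 / 0.059² ≈ 102.22 → 103.
At ±4%: n = 1.44² × 0.1716 / 0.040² ≈ 222.39 → 223.
Additional respondents: 223 − 103 = 120.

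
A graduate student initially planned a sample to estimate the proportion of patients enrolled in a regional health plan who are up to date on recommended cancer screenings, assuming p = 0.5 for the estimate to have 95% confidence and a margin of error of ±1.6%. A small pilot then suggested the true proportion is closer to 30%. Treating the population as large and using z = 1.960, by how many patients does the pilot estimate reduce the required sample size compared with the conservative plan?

600

Conservative (p = 0.5): n = 1.960² × 0.25 / 0.016² ≈ 3751.56 → 3752.
Using p = 0.30: p(1−p) = 0.2100, so n = 1.960² × 0.2100 / 0.016² ≈ 3151.31 → 3152.
Reduction: 3752 − 3152 = 600.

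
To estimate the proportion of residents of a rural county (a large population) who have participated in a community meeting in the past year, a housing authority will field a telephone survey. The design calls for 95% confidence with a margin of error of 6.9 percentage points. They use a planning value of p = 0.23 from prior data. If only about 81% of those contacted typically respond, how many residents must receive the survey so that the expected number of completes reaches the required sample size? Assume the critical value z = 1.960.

177

Completed interviews needed: n₀ = 1.960² × 0.1771 / 0.069² ≈ 142.90 → 143.
At an 81% response rate, contacts needed = 143 / 0.81 ≈ 176.54 → 177.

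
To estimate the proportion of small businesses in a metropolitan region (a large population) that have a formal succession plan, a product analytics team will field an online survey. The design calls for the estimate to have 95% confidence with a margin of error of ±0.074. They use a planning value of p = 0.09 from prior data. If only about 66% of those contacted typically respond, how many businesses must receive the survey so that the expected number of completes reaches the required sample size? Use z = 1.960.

Completed interviews needed: n₀ = 1.960² × 0.0819 / 0.074² ≈ 57.46 → 58.
At a 66% response rate, contacts needed = 58 / 0.66 ≈ 87.88 → 88.

88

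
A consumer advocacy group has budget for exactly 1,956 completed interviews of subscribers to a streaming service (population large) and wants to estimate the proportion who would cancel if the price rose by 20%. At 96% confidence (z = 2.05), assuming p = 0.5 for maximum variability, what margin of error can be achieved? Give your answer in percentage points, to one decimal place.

2.3

SE(p̂) = √[p(1−p)/n] = √[0.2500/1956] = 0.01131.
E = z × SE = 2.05 × 0.01131 = 0.02318, or 2.3 percentage points.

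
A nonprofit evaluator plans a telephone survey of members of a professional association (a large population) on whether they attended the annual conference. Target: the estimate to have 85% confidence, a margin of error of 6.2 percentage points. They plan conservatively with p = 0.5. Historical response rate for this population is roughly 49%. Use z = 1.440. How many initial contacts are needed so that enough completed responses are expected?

276

Completed interviews needed: n₀ = 1.440² × 0.2500 / 0.062² ≈ 134.86 → 135.
At a 49% response rate, contacts needed = 135 / 0.49 ≈ 275.51 → 276.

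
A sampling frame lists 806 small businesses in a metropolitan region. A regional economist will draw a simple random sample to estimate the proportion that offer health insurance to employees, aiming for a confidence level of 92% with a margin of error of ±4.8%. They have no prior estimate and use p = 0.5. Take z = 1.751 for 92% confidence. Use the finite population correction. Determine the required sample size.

236

Unadjusted: n₀ = 1.751² × 0.50 × 0.50 / 0.048² ≈ 332.68, so n₀ = 333.
Finite population correction with N = 806: n = n₀ / (1 + (n₀−1)/N) = 333 / (1 + 332/806) = 333 / 1.4119 ≈ 235.85.
Rounding up, n = 236.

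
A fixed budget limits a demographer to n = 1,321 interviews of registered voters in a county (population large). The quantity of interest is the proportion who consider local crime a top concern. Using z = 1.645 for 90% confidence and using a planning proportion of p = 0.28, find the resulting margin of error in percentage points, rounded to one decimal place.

2.0

SE(p̂) = √[p(1−p)/n] = √[0.2016/1321] = 0.01235.
E = z × SE = 1.645 × 0.01235 = 0.02032, or 2.0 percentage points.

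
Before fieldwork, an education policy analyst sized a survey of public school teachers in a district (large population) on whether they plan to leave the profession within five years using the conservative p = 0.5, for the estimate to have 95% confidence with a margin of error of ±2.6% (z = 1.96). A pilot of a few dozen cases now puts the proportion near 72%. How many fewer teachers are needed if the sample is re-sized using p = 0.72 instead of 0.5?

Conservative (p = 0.5): n = 1.96² × 0.25 / 0.026² ≈ 1420.71 → 1421.
Using p = 0.72: p(1−p) = 0.2016, so n = 1.96² × 0.2016 / 0.026² ≈ 1145.66 → 1146.
Reduction: 1421 − 1146 = 275.

275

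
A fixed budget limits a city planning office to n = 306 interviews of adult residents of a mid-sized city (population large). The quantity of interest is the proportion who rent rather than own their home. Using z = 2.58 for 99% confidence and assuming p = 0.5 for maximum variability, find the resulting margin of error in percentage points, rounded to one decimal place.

SE(p̂) = √[p(1−p)/n] = √[0.2500/306] = 0.02858.
E = z × SE = 2.58 × 0.02858 = 0.07374, or 7.4 percentage points.

7.4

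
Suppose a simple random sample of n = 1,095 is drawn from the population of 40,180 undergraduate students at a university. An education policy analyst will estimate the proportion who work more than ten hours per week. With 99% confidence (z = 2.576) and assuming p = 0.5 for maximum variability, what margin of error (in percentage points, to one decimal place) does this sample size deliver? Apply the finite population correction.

Finite-population factor: (N−n)/(N−1) = (40180−1095)/(40180−1) = 0.9728.
SE(p̂) = √[p(1−p)/n · (N−n)/(N−1)] = √[0.2500/1095 × 0.9728] = 0.01490.
E = z × SE = 2.576 × 0.01490 = 0.03839 ≈ 3.8 percentage points.

3.8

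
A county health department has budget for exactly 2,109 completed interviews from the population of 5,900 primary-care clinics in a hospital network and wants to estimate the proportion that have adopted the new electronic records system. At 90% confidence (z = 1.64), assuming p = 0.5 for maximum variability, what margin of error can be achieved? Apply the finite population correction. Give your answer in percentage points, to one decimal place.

Finite-population factor: (N−n)/(N−1) = (5900−2109)/(5900−1) = 0.6427.
SE(p̂) = √[p(1−p)/n · (N−n)/(N−1)] = √[0.2500/2109 × 0.6427] = 0.00873.
E = z × SE = 1.64 × 0.00873 = 0.01431 ≈ 1.4 percentage points.

1.4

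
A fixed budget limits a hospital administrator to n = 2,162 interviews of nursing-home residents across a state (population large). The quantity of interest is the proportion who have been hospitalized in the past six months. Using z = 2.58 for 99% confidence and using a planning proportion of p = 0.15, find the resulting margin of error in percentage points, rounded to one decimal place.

SE(p̂) = √[p(1−p)/n] = √[0.1275/2162] = 0.00768.
E = z × SE = 2.58 × 0.00768 = 0.01981, or 2.0 percentage points.

2.0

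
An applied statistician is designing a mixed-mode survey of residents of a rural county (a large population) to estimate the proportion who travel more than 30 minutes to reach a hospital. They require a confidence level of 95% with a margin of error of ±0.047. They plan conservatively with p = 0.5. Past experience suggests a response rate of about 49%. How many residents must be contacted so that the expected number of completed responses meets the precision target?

888

For 95% confidence, z = 1.960.
Completed interviews needed: n₀ = 1.960² × 0.2500 / 0.047² ≈ 434.77 → 435.
At a 49% response rate, contacts needed = 435 / 0.49 ≈ 887.76 → 888.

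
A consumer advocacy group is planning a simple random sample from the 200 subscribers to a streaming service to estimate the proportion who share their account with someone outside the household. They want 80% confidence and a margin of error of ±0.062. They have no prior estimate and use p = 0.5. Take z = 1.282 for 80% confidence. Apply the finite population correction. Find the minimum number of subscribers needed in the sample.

70

Unadjusted: n₀ = 1.282² × 0.50 × 0.50 / 0.062² ≈ 106.89, so n₀ = 107.
Finite population correction with N = 200: n = n₀ / (1 + (n₀−1)/N) = 107 / (1 + 106/200) = 107 / 1.5300 ≈ 69.93.
Rounding up, n = 70.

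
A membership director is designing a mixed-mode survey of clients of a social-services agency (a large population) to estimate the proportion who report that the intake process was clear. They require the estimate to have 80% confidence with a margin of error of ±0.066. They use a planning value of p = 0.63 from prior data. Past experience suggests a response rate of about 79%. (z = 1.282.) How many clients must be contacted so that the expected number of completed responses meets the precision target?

112

Completed interviews needed: n₀ = 1.282² × 0.2331 / 0.066² ≈ 87.95 → 88.
At a 79% response rate, contacts needed = 88 / 0.79 ≈ 111.39 → 112.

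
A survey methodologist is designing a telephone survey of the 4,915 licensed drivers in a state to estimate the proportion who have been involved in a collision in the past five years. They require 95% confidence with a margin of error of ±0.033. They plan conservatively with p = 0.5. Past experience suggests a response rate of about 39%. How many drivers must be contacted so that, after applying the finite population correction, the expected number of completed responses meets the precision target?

1918

For 95% confidence, z = 1.96.
Completed interviews needed (unadjusted): n₀ = 1.96² × 0.2500 / 0.033² ≈ 881.91 → 882.
FPC for N = 4,915: n = 882 / (1 + 881/4915) = 882 / 1.1792 ≈ 747.93 → 748.
At a 39% response rate, contacts needed = 748 / 0.39 ≈ 1917.95 → 1918.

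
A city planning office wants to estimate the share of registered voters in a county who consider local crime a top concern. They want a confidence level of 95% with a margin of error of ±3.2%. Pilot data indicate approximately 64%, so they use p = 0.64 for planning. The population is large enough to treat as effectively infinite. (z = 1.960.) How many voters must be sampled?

With p = 0.64, p(1−p) = 0.2304.
n = z²·p(1−p)/E² = 1.960² × 0.2304 / 0.032² = 3.8416 × 0.2304 / 0.001024 ≈ 864.36.
Rounding up gives n = 865.

865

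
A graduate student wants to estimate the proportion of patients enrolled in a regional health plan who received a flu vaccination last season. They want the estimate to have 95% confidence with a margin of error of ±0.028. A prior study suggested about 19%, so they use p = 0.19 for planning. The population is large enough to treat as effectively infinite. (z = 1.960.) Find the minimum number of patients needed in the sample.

755

With p = 0.19, p(1−p) = 0.1539.
n = z²·p(1−p)/E² = 1.960² × 0.1539 / 0.028² = 3.8416 × 0.1539 / 0.000784 ≈ 754.11.
Rounding up gives n = 755.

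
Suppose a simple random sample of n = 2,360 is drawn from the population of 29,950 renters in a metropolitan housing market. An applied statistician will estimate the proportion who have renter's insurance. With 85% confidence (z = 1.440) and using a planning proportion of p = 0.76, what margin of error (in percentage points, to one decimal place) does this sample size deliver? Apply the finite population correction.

Finite-population factor: (N−n)/(N−1) = (29950−2360)/(29950−1) = 0.9212.
SE(p̂) = √[p(1−p)/n · (N−n)/(N−1)] = √[0.1824/2360 × 0.9212] = 0.00844.
E = z × SE = 1.440 × 0.00844 = 0.01215 ≈ 1.2 percentage points.

1.2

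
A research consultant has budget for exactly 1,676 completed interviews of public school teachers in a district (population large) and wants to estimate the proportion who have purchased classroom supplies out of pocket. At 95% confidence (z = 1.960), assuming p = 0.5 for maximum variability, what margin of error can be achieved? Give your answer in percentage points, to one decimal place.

SE(p̂) = √[p(1−p)/n] = √[0.2500/1676] = 0.01221.
E = z × SE = 1.960 × 0.01221 = 0.02394, or 2.4 percentage points.

2.4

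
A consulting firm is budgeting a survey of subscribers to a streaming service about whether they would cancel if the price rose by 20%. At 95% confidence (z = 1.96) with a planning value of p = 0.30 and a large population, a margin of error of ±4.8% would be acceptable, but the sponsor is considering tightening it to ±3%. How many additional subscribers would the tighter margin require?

546

At ±4.8%: n = 1.96² × 0.2100 / 0.048² ≈ 350.15 → 351.
At ±3%: n = 1.96² × 0.2100 / 0.030² ≈ 896.37 → 897.
Additional respondents: 897 − 351 = 546.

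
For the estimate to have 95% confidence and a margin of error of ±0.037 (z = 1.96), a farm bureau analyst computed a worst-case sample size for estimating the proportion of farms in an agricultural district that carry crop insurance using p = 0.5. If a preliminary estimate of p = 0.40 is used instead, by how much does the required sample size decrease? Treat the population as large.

28

Conservative (p = 0.5): n = 1.96² × 0.25 / 0.037² ≈ 701.53 → 702.
Using p = 0.40: p(1−p) = 0.2400, so n = 1.96² × 0.2400 / 0.037² ≈ 673.47 → 674.
Reduction: 702 − 674 = 28.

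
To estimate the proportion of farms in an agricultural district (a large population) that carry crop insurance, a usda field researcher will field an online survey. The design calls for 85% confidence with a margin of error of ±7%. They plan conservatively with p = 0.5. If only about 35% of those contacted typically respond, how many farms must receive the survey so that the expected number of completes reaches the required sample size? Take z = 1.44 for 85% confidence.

Completed interviews needed: n₀ = 1.44² × 0.2500 / 0.070² ≈ 105.80 → 106.
At a 35% response rate, contacts needed = 106 / 0.35 ≈ 302.86 → 303.

303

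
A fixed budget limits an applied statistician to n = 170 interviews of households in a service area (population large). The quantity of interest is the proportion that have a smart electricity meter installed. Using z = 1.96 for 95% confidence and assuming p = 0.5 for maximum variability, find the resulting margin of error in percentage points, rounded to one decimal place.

SE(p̂) = √[p(1−p)/n] = √[0.2500/170] = 0.03835.
E = z × SE = 1.96 × 0.03835 = 0.07516, or 7.5 percentage points.

7.5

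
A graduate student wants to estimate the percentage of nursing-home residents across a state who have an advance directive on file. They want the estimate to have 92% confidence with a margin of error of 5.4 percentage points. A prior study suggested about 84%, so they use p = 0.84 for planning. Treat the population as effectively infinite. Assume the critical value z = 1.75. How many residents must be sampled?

With p = 0.84, p(1−p) = 0.1344.
n = z²·p(1−p)/E² = 1.75² × 0.1344 / 0.054² = 3.0625 × 0.1344 / 0.002916 ≈ 141.15.
Rounding up gives n = 142.

142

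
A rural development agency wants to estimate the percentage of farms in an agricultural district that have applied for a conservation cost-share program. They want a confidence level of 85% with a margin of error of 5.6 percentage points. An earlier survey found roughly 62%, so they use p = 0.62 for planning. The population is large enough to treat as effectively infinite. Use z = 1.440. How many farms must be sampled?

With p = 0.62, p(1−p) = 0.2356.
n = z²·p(1−p)/E² = 1.440² × 0.2356 / 0.056² = 2.0736 × 0.2356 / 0.003136 ≈ 155.78.
Rounding up gives n = 156.

156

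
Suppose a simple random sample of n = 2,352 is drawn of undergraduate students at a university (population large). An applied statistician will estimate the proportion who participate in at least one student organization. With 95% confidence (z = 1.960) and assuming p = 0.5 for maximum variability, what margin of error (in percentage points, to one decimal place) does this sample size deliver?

SE(p̂) = √[p(1−p)/n] = √[0.2500/2352] = 0.01031.
E = z × SE = 1.960 × 0.01031 = 0.02021, or 2.0 percentage points.

2.0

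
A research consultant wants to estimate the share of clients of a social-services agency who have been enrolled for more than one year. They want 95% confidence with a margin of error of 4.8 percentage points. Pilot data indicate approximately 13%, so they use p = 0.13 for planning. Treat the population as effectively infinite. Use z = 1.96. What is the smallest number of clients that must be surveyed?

189

With p = 0.13, p(1−p) = 0.1131.
n = z²·p(1−p)/E² = 1.96² × 0.1131 / 0.048² = 3.8416 × 0.1131 / 0.002304 ≈ 188.58.
Rounding up gives n = 189.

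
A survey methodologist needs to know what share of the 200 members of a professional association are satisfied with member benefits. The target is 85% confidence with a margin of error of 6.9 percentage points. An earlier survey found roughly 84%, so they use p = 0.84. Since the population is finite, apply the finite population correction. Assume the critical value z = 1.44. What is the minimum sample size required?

Unadjusted: n₀ = 1.44² × 0.84 × 0.16 / 0.069² ≈ 58.54, so n₀ = 59.
Finite population correction with N = 200: n = n₀ / (1 + (n₀−1)/N) = 59 / (1 + 58/200) = 59 / 1.2900 ≈ 45.74.
Rounding up, n = 46.

46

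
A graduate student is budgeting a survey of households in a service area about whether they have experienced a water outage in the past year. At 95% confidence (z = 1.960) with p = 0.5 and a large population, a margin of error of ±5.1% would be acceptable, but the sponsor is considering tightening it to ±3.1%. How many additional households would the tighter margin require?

630

At ±5.1%: n = 1.960² × 0.2500 / 0.051² ≈ 369.24 → 370.
At ±3.1%: n = 1.960² × 0.2500 / 0.031² ≈ 999.38 → 1000.
Additional respondents: 1000 − 370 = 630.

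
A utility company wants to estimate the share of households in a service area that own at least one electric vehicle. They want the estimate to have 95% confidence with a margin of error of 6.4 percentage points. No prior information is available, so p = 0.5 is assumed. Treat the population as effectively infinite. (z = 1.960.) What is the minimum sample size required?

With p = 0.5, p(1−p) = 0.25.
n = z²·p(1−p)/E² = 1.960² × 0.2500 / 0.064² = 3.8416 × 0.2500 / 0.004096 ≈ 234.47.
Rounding up gives n = 235.

235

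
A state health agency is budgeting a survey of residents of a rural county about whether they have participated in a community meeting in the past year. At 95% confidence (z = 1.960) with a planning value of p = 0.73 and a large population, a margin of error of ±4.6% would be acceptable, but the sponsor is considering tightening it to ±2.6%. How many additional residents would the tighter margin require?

763

At ±4.6%: n = 1.960² × 0.1971 / 0.046² ≈ 357.84 → 358.
At ±2.6%: n = 1.960² × 0.1971 / 0.026² ≈ 1120.09 → 1121.
Additional respondents: 1121 − 358 = 763.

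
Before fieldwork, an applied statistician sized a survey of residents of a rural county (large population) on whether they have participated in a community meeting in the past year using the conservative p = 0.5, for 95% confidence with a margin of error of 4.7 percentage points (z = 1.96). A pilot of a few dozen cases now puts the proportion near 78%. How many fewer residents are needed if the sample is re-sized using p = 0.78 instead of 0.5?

136

Conservative (p = 0.5): n = 1.96² × 0.25 / 0.047² ≈ 434.77 → 435.
Using p = 0.78: p(1−p) = 0.1716, so n = 1.96² × 0.1716 / 0.047² ≈ 298.42 → 299.
Reduction: 435 − 299 = 136.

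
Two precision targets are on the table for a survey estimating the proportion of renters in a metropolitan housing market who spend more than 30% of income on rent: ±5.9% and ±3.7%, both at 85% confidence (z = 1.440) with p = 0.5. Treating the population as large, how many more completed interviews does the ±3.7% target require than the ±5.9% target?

At ±5.9%: n = 1.440² × 0.2500 / 0.059² ≈ 148.92 → 149.
At ±3.7%: n = 1.440² × 0.2500 / 0.037² ≈ 378.67 → 379.
Additional respondents: 379 − 149 = 230.

230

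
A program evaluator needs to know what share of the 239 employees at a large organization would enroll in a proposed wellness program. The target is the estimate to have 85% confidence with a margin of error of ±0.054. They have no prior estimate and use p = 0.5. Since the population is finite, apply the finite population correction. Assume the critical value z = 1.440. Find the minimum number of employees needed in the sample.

103

Unadjusted: n₀ = 1.440² × 0.50 × 0.50 / 0.054² ≈ 177.78, so n₀ = 178.
Finite population correction with N = 239: n = n₀ / (1 + (n₀−1)/N) = 178 / (1 + 177/239) = 178 / 1.7406 ≈ 102.26.
Rounding up, n = 103.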